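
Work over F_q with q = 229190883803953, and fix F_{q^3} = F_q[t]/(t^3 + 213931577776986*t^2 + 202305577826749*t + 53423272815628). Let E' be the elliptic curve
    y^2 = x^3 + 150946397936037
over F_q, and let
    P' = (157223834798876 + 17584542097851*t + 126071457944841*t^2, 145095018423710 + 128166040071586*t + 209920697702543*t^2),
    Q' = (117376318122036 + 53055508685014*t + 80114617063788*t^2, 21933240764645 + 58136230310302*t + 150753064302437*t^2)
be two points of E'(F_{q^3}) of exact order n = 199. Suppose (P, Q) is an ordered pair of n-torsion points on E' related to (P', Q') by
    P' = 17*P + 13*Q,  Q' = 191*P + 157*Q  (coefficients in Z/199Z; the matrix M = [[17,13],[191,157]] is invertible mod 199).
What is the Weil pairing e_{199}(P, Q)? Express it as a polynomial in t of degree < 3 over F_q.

Since e_{199}(P,P)=e_{199}(Q,Q)=1 and e_{199}(Q,P)=e_{199}(P,Q)^{-1}, expanding e_{199}(17*P + 13*Q,191*P + 157*Q) leaves e(P,Q)^det(M).
det M = 17*157 - 13*191 = 186 = 186 (mod 199); 186^{-1} = 153 (mod 199).
Run Miller on y^2=x^3+150946397936037 over F_{229190883803953}: ladder 11000111 (8 bits); e = f_P(D_Q)/f_Q(D_P).
The quotient is 157872240834142 + 111355921526844*t + 178657039474243*t^2.
Raise to 153: e(P,Q) = 16840790820390 + 139255645889680*t + 199297047068077*t^2 in mu_{199}.

16840790820390 + 139255645889680*t + 199297047068077*t^2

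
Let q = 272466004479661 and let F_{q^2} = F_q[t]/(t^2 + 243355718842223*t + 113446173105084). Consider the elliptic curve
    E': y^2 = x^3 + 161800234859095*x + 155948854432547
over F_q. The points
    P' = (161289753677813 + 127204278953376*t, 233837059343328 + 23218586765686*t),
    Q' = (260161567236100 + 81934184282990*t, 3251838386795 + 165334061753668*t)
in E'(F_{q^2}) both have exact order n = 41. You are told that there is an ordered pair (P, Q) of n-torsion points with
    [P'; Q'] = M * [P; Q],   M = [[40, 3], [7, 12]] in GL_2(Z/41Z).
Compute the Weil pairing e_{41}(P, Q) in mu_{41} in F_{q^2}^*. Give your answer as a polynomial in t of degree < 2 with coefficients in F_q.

Since e_{41}(P,P)=e_{41}(Q,Q)=1 and e_{41}(Q,P)=e_{41}(P,Q)^{-1}, expanding e_{41}(40*P + 3*Q,7*P + 12*Q) leaves e(P,Q)^det(M).
40*12 - 3*7 = 459; reduced mod 41: det = 8, inverse 36.
Miller loop for e_{41} over F_{272466004479661^2}: bits of 41 = 101001; 5 double steps + 2 add steps, l/v at each.
Result: e(P',Q') = 143189298915287 + 222718318990647*t.
Thus e_{41}(P,Q) = 227501264873156 + 6591241082760*t.

227501264873156 + 6591241082760*t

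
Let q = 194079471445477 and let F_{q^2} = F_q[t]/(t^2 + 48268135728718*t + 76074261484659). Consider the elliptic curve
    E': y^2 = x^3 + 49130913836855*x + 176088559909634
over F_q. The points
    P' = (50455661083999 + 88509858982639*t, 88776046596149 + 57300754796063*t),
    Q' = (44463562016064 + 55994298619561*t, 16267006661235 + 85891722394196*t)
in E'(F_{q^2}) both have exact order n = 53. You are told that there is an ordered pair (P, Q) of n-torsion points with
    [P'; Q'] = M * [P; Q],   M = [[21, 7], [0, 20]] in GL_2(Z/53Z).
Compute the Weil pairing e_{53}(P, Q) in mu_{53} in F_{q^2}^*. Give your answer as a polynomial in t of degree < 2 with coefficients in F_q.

45692375279005 + 163380197838644*t

e_{53} is bilinear + alternating on E[53], so e_{53}(21*P + 7*Q, 20*Q) = e_{53}(P,Q)^(21*20-7*0).
det(M) mod 53 = 49; its inverse in (Z/53)^* is 13 (check: 49*13 mod 53 = 1).
6-bit Miller (110101) on E'/F_{194079471445477} with a'=49130913836855, b'=176088559909634: accumulate tangent/chord ratios at Q'+S and P'+S'.
Miller gives e_{53}(P',Q') = 160074773190635 + 88771738015214*t in F_{194079471445477^2}.
Thus e_{53}(P,Q) = 45692375279005 + 163380197838644*t.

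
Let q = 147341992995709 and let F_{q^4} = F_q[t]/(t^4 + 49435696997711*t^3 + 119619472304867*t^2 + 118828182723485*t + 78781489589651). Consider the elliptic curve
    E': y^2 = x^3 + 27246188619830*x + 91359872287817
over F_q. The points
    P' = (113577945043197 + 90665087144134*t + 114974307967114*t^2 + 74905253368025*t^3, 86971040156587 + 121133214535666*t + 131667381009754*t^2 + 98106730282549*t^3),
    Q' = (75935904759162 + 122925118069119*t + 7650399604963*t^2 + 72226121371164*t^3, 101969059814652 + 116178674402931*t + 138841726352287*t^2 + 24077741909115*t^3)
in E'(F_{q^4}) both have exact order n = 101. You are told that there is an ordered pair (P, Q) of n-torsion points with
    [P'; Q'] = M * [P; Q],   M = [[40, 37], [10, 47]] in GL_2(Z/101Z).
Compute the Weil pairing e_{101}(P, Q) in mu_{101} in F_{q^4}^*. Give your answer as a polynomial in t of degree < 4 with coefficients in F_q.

47435221987020 + 73393869384508*t + 28282157539981*t^2 + 130046792978196*t^3

Since e_{101}(P,P)=e_{101}(Q,Q)=1 and e_{101}(Q,P)=e_{101}(P,Q)^{-1}, expanding e_{101}(40*P + 37*Q,10*P + 47*Q) leaves e(P,Q)^det(M).
40*47 - 37*10 = 1510; reduced mod 101: det = 96, inverse 20.
Build f_{101,P'} and f_{101,Q'} via the 7-bit ladder of 101=1100101_2; evaluate at shifted divisors; quotient in F_{147341992995709^4}.
Miller gives e_{101}(P',Q') = 64052749960996 + 125064870718574*t + 86071646090833*t^2 + 128808562765439*t^3 in F_{147341992995709^4}.
e_{101}(P,Q) = (64052749960996 + 125064870718574*t + 86071646090833*t^2 + 128808562765439*t^3)^{20} = 47435221987020 + 73393869384508*t + 28282157539981*t^2 + 130046792978196*t^3.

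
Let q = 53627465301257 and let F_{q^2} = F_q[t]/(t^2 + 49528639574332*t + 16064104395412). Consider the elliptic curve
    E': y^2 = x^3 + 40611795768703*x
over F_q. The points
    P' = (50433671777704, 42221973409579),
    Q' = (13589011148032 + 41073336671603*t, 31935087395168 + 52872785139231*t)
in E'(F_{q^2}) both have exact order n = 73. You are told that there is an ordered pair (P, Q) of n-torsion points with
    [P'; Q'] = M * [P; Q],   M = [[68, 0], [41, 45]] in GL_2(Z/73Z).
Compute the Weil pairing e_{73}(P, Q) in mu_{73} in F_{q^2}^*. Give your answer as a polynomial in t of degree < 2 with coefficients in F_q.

The 73-Weil pairing on E[73] over F_{53627465301257} is alternating-bilinear: e_{73}(P',Q') = e_{73}(P,Q)^det(M).
Hence e(P,Q) = e(P',Q')^{12} where 12 = 67^{-1} mod 73.
7-bit Miller (1001001) on E'/F_{53627465301257} with a'=40611795768703, b'=0: accumulate tangent/chord ratios at Q'+S and P'+S'.
f_P(D_Q)/f_Q(D_P) = 24058663750299 + 30894558713039*t.
Raise to 12: e(P,Q) = 53228035801388 + 37911153032854*t in mu_{73}.

53228035801388 + 37911153032854*t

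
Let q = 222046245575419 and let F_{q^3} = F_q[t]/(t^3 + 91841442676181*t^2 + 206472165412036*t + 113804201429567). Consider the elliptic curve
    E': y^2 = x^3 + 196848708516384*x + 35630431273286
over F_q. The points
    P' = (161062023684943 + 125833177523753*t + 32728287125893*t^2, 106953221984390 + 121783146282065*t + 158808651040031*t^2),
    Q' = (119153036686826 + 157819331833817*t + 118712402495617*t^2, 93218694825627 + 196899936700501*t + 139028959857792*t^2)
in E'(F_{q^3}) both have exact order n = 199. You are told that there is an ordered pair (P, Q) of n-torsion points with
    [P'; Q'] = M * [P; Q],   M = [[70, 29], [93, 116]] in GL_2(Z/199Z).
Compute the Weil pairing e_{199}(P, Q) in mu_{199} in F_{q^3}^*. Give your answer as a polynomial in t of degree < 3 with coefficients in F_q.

61751125303891 + 4402893253383*t + 193471529504727*t^2

Since e_{199}(P,P)=e_{199}(Q,Q)=1 and e_{199}(Q,P)=e_{199}(P,Q)^{-1}, expanding e_{199}(70*P + 29*Q,93*P + 116*Q) leaves e(P,Q)^det(M).
det M = 70*116 - 29*93 = 5423 = 50 (mod 199); 50^{-1} = 4 (mod 199).
Run Miller on y^2=x^3+196848708516384*x+35630431273286 over F_{222046245575419}: ladder 11000111 (8 bits); e = f_P(D_Q)/f_Q(D_P).
Miller gives e_{199}(P',Q') = 187658474303145 + 202205089859025*t + 162427393511238*t^2 in F_{222046245575419^3}.
Thus e_{199}(P,Q) = 61751125303891 + 4402893253383*t + 193471529504727*t^2.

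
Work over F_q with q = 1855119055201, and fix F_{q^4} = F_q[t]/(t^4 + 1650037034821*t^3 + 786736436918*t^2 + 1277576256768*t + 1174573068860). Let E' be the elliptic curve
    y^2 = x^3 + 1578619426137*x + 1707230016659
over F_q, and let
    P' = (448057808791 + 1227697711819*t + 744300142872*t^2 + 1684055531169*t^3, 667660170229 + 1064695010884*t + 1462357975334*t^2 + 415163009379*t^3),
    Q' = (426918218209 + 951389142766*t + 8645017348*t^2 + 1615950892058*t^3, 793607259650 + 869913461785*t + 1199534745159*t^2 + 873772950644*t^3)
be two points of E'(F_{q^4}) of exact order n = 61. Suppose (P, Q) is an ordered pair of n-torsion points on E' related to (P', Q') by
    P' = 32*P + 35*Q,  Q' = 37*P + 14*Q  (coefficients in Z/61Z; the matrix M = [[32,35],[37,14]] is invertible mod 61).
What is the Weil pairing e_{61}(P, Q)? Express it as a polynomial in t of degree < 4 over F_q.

Since e_{61}(P,P)=e_{61}(Q,Q)=1 and e_{61}(Q,P)=e_{61}(P,Q)^{-1}, expanding e_{61}(32*P + 35*Q,37*P + 14*Q) leaves e(P,Q)^det(M).
det M = 32*14 - 35*37 = -847 = 7 (mod 61); 7^{-1} = 35 (mod 61).
6-bit Miller (111101) on E'/F_{1855119055201} with a'=1578619426137, b'=1707230016659: accumulate tangent/chord ratios at Q'+S and P'+S'.
Result: e(P',Q') = 518873075765 + 1044974988857*t + 643191315550*t^2 + 1352430622227*t^3.
Finally e_{61}(P,Q) = 506601951441 + 702150578310*t + 1085420206952*t^2 + 700936022672*t^3.

506601951441 + 702150578310*t + 1085420206952*t^2 + 700936022672*t^3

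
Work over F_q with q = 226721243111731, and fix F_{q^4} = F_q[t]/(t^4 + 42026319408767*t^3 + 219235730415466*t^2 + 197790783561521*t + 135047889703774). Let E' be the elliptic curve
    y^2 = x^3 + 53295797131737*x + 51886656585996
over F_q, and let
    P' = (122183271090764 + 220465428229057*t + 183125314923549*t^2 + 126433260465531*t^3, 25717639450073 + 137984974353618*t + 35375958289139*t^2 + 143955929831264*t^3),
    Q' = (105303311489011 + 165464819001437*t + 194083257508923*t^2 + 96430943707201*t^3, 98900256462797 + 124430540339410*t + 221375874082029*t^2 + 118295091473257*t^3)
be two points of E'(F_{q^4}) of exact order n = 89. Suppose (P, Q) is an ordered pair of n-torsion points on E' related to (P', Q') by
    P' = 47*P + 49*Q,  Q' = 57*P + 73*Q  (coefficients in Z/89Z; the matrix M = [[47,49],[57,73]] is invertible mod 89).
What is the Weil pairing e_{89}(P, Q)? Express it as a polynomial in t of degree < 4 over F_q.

The 89-Weil pairing on E[89] over F_{226721243111731} is alternating-bilinear: e_{89}(P',Q') = e_{89}(P,Q)^det(M).
47*73 - 49*57 = 638; reduced mod 89: det = 15, inverse 6.
Miller loop for e_{89} over F_{226721243111731^4}: bits of 89 = 1011001; 6 double steps + 3 add steps, l/v at each.
Result: e(P',Q') = 3379060482082 + 64600304055669*t + 170003199214561*t^2 + 24556214346563*t^3.
Raise to 6: e(P,Q) = 200159487576208 + 2299965616512*t + 120787436113238*t^2 + 78703492602064*t^3 in mu_{89}.

200159487576208 + 2299965616512*t + 120787436113238*t^2 + 78703492602064*t^3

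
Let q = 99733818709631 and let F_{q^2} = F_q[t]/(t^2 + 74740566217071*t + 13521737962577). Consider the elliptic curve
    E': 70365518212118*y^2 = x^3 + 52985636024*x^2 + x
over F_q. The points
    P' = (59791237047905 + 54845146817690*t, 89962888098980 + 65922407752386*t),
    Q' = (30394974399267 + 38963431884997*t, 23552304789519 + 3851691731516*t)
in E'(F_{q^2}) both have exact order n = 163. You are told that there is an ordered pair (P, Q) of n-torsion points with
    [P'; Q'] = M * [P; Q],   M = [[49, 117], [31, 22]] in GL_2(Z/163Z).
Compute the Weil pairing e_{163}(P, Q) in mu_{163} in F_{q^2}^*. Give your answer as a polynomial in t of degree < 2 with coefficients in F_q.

Under M = [[49,117],[31,22]] in GL_2(Z/163), e_{163}(P',Q') = e_{163}(P,Q)^(49*22-117*31 mod 163).
So e_{163}(P,Q) = e_{163}(P',Q')^{105}, since 59*105 = 1 mod 163.
Montgomery->Weierstrass: x_W = 28037758108148*x+95269849844488, y_W=28037758108148*y on F_{99733818709631}; lands on y^2=x^3+89659834062651*x+78785328141081.
Run Miller on y^2=x^3+89659834062651*x+78785328141081 over F_{99733818709631}: ladder 10100011 (8 bits); e = f_P(D_Q)/f_Q(D_P).
Miller gives e_{163}(P',Q') = 62523086122620 + 15398776352527*t in F_{99733818709631^2}.
(62523086122620 + 15398776352527*t)^{105} mod (99733818709631,f) = 87436959404780 + 88140366802881*t.

87436959404780 + 88140366802881*t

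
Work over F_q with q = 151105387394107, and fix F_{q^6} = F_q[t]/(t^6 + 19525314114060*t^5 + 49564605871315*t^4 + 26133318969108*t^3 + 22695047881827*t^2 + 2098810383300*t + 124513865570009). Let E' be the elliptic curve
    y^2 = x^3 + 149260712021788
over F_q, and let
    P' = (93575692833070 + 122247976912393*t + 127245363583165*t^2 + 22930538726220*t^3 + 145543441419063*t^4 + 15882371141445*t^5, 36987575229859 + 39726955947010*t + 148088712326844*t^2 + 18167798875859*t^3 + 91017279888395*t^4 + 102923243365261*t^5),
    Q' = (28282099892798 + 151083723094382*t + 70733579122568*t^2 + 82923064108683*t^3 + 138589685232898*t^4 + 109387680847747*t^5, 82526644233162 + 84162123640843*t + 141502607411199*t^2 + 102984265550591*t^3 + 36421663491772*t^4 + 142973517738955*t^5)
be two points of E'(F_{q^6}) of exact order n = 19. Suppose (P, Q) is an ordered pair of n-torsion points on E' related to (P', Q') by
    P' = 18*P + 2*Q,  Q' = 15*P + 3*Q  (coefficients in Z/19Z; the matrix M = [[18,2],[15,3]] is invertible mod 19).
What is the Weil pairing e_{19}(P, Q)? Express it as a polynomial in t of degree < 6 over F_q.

The 19-Weil pairing on E[19] over F_{151105387394107} is alternating-bilinear: e_{19}(P',Q') = e_{19}(P,Q)^det(M).
So e_{19}(P,Q) = e_{19}(P',Q')^{4}, since 5*4 = 1 mod 19.
Build f_{19,P'} and f_{19,Q'} via the 5-bit ladder of 19=10011_2; evaluate at shifted divisors; quotient in F_{151105387394107^6}.
e_{19}(P',Q') = 124840806705106 + 92191298009103*t + 108126605610823*t^2 + 4943499949869*t^3 + 82964263587837*t^4 + 1393174656789*t^5.
Thus e_{19}(P,Q) = 44796653909926 + 87410564794977*t + 104371114532920*t^2 + 72661175303620*t^3 + 50967273865479*t^4 + 90185158322644*t^5.

44796653909926 + 87410564794977*t + 104371114532920*t^2 + 72661175303620*t^3 + 50967273865479*t^4 + 90185158322644*t^5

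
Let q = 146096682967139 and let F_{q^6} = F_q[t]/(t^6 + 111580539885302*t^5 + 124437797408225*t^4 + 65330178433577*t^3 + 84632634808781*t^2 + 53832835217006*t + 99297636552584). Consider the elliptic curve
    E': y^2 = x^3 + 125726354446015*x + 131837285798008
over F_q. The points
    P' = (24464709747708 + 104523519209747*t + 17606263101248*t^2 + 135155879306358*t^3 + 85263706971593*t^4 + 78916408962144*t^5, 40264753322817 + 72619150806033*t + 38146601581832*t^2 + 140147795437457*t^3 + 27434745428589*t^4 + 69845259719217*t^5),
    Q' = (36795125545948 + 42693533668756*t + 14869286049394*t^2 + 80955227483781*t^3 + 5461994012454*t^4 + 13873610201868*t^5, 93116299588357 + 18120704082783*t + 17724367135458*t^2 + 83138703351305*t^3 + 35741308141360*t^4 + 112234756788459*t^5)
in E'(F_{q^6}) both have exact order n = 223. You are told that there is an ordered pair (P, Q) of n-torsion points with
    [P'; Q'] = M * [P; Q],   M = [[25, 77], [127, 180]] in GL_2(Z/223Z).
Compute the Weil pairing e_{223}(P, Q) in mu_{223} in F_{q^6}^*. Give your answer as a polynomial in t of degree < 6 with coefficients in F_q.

e_{223} is bilinear + alternating on E[223], so e_{223}(25*P + 77*Q, 127*P + 180*Q) = e_{223}(P,Q)^(25*180-77*127).
det(M) mod 223 = 73; its inverse in (Z/223)^* is 55 (check: 73*55 mod 223 = 1).
Miller loop for e_{223} over F_{146096682967139^6}: bits of 223 = 11011111; 7 double steps + 6 add steps, l/v at each.
Miller gives e_{223}(P',Q') = 4569931508618 + 129481433600891*t + 32496242352271*t^2 + 145199264782137*t^3 + 39304961119461*t^4 + 113589725206423*t^5 in F_{146096682967139^6}.
Hence e(P,Q) = 110332270312657 + 123874690770541*t + 141610656572364*t^2 + 135410595798098*t^3 + 96037265260738*t^4 + 18652517242728*t^5 in F_{146096682967139^6}^*.

110332270312657 + 123874690770541*t + 141610656572364*t^2 + 135410595798098*t^3 + 96037265260738*t^4 + 18652517242728*t^5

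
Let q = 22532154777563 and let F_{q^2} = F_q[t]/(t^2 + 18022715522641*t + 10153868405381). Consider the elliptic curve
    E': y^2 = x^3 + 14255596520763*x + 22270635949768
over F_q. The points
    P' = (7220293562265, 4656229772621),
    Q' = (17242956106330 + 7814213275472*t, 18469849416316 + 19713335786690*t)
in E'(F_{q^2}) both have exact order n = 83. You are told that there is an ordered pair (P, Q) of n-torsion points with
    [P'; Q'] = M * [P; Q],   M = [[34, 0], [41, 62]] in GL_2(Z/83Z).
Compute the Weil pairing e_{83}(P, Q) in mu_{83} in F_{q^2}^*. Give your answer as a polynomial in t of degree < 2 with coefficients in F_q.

2498886613929 + 21299317020753*t

Under M = [[34,0],[41,62]] in GL_2(Z/83), e_{83}(P',Q') = e_{83}(P,Q)^(34*62-0*41 mod 83).
34*62 - 0*41 = 2108; reduced mod 83: det = 33, inverse 78.
n = 83 = (1010011)_2 (7 bits, wt 4); accumulate f_{83,P'}(Q'+S)/f_{83,P'}(S) along the 6-step ladder.
Miller gives e_{83}(P',Q') = 21636565516090 + 14195514191335*t in F_{22532154777563^2}.
Thus e_{83}(P,Q) = 2498886613929 + 21299317020753*t.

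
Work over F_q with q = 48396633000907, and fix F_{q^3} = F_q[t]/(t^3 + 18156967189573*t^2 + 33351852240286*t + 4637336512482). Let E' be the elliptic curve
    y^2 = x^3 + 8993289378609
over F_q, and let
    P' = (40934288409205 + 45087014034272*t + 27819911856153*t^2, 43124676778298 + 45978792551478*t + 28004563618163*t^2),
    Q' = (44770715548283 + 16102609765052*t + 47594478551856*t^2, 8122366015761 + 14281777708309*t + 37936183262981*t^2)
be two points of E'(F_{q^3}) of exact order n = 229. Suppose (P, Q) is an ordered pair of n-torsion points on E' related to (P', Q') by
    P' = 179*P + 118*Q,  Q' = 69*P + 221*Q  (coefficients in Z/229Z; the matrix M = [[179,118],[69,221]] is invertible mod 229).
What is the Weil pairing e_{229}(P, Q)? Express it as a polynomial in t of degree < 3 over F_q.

e_{229} is bilinear + alternating on E[229], so e_{229}(179*P + 118*Q, 69*P + 221*Q) = e_{229}(P,Q)^(179*221-118*69).
So e_{229}(P,Q) = e_{229}(P',Q')^{203}, since 44*203 = 1 mod 229.
Double-and-add over 11100101: 8-1 doublings, 5-1 additions; each step l_{T,T}/v_{2T} or l_{T,P'}/v at Q'+S for random S.
The quotient is 36328788590143 + 32891810103431*t + 14764652172628*t^2.
Finally e_{229}(P,Q) = 46238480676576 + 44380038345013*t + 17147778705275*t^2.

46238480676576 + 44380038345013*t + 17147778705275*t^2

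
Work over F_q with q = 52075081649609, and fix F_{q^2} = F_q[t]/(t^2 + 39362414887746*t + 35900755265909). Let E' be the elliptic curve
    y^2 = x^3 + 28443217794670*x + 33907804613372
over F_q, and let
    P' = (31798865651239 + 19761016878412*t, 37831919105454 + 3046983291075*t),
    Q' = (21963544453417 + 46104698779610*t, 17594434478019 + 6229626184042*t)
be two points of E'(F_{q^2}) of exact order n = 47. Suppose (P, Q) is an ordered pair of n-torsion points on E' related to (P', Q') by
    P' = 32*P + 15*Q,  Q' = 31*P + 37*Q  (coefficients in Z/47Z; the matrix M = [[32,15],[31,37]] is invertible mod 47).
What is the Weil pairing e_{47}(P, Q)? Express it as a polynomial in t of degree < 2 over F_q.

Since e_{47}(P,P)=e_{47}(Q,Q)=1 and e_{47}(Q,P)=e_{47}(P,Q)^{-1}, expanding e_{47}(32*P + 15*Q,31*P + 37*Q) leaves e(P,Q)^det(M).
Hence e(P,Q) = e(P',Q')^{37} where 37 = 14^{-1} mod 47.
Double-and-add over 101111: 6-1 doublings, 5-1 additions; each step l_{T,T}/v_{2T} or l_{T,P'}/v at Q'+S for random S.
Miller gives e_{47}(P',Q') = 13347399587052 + 41210694597795*t in F_{52075081649609^2}.
Finally e_{47}(P,Q) = 13485464851221 + 37773709073174*t.

13485464851221 + 37773709073174*t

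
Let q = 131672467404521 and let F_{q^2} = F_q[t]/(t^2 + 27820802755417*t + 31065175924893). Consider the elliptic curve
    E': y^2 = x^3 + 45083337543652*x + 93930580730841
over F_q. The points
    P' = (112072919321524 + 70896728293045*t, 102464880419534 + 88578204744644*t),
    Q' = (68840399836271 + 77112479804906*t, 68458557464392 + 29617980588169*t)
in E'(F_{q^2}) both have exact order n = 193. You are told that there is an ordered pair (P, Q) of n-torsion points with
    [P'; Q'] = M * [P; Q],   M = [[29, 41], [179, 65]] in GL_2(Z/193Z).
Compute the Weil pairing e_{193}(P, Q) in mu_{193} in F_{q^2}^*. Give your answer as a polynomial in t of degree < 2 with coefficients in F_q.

Alternating bilinearity on E[193] (values in mu_{193} in F_{131672467404521^2}) gives e(P',Q') = e(P,Q)^det(M).
Hence e(P,Q) = e(P',Q')^{27} where 27 = 143^{-1} mod 193.
Build f_{193,P'} and f_{193,Q'} via the 8-bit ladder of 193=11000001_2; evaluate at shifted divisors; quotient in F_{131672467404521^2}.
So e_{193}(P',Q') = 80773906816500 + 109036555399737*t.
e_{193}(P,Q) = (80773906816500 + 109036555399737*t)^{27} = 50115354882689 + 78399387931*t.

50115354882689 + 78399387931*t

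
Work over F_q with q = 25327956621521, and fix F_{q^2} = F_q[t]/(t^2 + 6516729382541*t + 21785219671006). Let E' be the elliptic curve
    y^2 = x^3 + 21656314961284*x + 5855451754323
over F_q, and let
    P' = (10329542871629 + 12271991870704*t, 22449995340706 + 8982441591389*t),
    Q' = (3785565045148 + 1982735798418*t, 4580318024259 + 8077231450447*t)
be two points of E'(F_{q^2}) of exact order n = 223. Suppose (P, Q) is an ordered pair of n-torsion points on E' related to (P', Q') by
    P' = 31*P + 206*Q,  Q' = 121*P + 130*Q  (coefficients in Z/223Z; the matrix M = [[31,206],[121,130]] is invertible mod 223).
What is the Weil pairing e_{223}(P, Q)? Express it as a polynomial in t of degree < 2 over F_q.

e_{223}(aP+bQ,cP+dQ) = e_{223}(P,Q)^(ad-bc); with (a,b,c,d)=(31,206,121,130) this gives the det-223 law.
det(M) mod 223 = 66; its inverse in (Z/223)^* is 98 (check: 66*98 mod 223 = 1).
Double-and-add over 11011111: 8-1 doublings, 7-1 additions; each step l_{T,T}/v_{2T} or l_{T,P'}/v at Q'+S for random S.
e_{223}(P',Q') = 23927576469 + 14055505787504*t.
Finally e_{223}(P,Q) = 61314762059 + 23383745226262*t.

61314762059 + 23383745226262*t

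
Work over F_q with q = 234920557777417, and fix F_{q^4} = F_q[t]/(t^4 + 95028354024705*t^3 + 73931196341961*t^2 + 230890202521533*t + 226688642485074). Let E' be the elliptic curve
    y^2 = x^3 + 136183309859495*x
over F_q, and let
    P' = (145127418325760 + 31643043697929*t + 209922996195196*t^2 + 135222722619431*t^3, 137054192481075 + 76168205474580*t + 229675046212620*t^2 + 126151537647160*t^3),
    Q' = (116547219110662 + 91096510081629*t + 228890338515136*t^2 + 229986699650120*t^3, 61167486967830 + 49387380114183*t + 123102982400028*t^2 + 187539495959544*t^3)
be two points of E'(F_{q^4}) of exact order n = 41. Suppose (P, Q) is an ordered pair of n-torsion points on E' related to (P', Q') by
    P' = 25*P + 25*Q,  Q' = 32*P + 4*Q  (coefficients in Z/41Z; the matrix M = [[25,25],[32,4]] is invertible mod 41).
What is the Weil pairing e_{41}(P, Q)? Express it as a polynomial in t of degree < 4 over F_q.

e_{41}(aP+bQ,cP+dQ) = e_{41}(P,Q)^(ad-bc); with (a,b,c,d)=(25,25,32,4) this gives the det-41 law.
25*4 - 25*32 = -700; reduced mod 41: det = 38, inverse 27.
Build f_{41,P'} and f_{41,Q'} via the 6-bit ladder of 41=101001_2; evaluate at shifted divisors; quotient in F_{234920557777417^4}.
So e_{41}(P',Q') = 192732683385760 + 145531936427798*t + 181608164151314*t^2 + 139611971765037*t^3.
Raise to 27: e(P,Q) = 20496675882362 + 91012908997871*t + 56149725478199*t^2 + 223115979159241*t^3 in mu_{41}.

20496675882362 + 91012908997871*t + 56149725478199*t^2 + 223115979159241*t^3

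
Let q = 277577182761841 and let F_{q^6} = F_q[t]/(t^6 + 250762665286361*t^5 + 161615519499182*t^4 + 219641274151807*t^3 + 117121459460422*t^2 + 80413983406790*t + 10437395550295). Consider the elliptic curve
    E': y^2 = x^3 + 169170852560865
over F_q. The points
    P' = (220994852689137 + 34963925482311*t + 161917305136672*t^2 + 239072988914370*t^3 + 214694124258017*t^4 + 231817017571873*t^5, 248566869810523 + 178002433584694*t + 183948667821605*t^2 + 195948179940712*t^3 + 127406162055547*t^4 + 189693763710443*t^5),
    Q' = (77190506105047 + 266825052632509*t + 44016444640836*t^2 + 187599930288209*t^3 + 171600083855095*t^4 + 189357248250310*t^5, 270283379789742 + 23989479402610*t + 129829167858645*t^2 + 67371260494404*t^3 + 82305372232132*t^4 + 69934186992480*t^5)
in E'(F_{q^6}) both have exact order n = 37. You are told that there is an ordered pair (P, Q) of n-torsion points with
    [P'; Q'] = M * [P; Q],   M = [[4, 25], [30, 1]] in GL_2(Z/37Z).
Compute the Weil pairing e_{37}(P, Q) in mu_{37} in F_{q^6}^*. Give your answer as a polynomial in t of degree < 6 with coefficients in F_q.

Alternating bilinearity on E[37] (values in mu_{37} in F_{277577182761841^6}) gives e(P',Q') = e(P,Q)^det(M).
Inverting 31 mod 37: 6. Thus e_{37}(P,Q) = e(P',Q')^{6}.
Run Miller on y^2=x^3+169170852560865 over F_{277577182761841}: ladder 100101 (6 bits); e = f_P(D_Q)/f_Q(D_P).
e_{37}(P',Q') = 4181394388992 + 70405994559304*t + 270189731810220*t^2 + 124173421890290*t^3 + 113230260361534*t^4 + 159211456889631*t^5.
e_{37}(P,Q) = (4181394388992 + 70405994559304*t + 270189731810220*t^2 + 124173421890290*t^3 + 113230260361534*t^4 + 159211456889631*t^5)^{6} = 225459948872540 + 135138384230678*t + 56768046037697*t^2 + 35615631682568*t^3 + 267729020140453*t^4 + 19353839334997*t^5.

225459948872540 + 135138384230678*t + 56768046037697*t^2 + 35615631682568*t^3 + 267729020140453*t^4 + 19353839334997*t^5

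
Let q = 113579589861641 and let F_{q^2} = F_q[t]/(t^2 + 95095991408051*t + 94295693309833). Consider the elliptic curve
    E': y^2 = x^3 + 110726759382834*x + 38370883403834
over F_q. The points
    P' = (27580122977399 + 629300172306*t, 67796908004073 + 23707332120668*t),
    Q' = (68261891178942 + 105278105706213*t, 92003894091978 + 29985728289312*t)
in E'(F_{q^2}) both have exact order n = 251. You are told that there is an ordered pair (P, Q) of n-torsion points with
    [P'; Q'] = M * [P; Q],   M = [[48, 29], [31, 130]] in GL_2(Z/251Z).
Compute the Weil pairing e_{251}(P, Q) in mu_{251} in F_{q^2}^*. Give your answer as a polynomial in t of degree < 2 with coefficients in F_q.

e_{251} is bilinear + alternating on E[251], so e_{251}(48*P + 29*Q, 31*P + 130*Q) = e_{251}(P,Q)^(48*130-29*31).
det(M) mod 251 = 70; its inverse in (Z/251)^* is 104 (check: 70*104 mod 251 = 1).
Build f_{251,P'} and f_{251,Q'} via the 8-bit ladder of 251=11111011_2; evaluate at shifted divisors; quotient in F_{113579589861641^2}.
Result: e(P',Q') = 12188763397518 + 31641530226173*t.
Finally e_{251}(P,Q) = 34471475483775 + 27948910683258*t.

34471475483775 + 27948910683258*t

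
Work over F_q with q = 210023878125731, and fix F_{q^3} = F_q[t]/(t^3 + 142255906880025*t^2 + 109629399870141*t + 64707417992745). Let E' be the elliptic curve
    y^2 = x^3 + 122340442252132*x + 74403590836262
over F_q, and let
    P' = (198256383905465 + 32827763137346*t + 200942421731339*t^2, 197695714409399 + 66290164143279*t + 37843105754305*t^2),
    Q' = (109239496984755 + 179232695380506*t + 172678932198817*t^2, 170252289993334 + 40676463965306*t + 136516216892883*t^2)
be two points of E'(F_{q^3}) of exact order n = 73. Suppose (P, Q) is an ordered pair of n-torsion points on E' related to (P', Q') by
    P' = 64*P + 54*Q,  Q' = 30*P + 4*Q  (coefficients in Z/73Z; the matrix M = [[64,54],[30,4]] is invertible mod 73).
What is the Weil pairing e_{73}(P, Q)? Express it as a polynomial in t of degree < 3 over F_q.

113440361247886 + 196866038806793*t + 124344435350560*t^2

The 73-Weil pairing on E[73] over F_{210023878125731} is alternating-bilinear: e_{73}(P',Q') = e_{73}(P,Q)^det(M).
Inverting 23 mod 73: 54. Thus e_{73}(P,Q) = e(P',Q')^{54}.
Miller loop for e_{73} over F_{210023878125731^3}: bits of 73 = 1001001; 6 double steps + 2 add steps, l/v at each.
f_P(D_Q)/f_Q(D_P) = 193115990483254 + 11350994955524*t + 58873255980927*t^2.
Raise to 54: e(P,Q) = 113440361247886 + 196866038806793*t + 124344435350560*t^2 in mu_{73}.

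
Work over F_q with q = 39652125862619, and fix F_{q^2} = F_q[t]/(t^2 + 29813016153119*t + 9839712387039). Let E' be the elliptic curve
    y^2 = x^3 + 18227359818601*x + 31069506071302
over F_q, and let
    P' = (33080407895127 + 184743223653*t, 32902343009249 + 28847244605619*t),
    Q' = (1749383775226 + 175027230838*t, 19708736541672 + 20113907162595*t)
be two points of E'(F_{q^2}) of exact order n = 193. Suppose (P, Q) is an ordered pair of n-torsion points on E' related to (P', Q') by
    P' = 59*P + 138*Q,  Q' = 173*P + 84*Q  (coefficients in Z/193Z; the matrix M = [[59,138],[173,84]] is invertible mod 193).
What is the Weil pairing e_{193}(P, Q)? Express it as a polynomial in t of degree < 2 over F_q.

Since e_{193}(P,P)=e_{193}(Q,Q)=1 and e_{193}(Q,P)=e_{193}(P,Q)^{-1}, expanding e_{193}(59*P + 138*Q,173*P + 84*Q) leaves e(P,Q)^det(M).
59*84 - 138*173 = -18918; reduced mod 193: det = 189, inverse 48.
n = 193 = (11000001)_2 (8 bits, wt 3); accumulate f_{193,P'}(Q'+S)/f_{193,P'}(S) along the 7-step ladder.
e_{193}(P',Q') = 2825985417001 + 22989899380978*t.
Finally e_{193}(P,Q) = 21735639088914 + 10276482354750*t.

21735639088914 + 10276482354750*t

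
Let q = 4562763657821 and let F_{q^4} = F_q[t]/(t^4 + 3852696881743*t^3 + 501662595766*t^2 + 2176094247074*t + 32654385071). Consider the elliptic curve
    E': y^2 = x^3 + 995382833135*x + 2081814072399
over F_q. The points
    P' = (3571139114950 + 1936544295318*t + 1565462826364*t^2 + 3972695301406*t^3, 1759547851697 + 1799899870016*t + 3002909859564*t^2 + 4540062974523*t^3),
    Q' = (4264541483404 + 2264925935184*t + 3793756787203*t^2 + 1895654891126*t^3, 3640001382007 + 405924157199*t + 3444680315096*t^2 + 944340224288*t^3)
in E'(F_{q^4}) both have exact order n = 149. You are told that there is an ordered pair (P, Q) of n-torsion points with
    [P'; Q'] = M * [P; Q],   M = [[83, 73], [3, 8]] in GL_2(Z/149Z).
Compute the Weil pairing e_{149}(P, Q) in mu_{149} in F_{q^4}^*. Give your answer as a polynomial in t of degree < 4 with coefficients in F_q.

Since e_{149}(P,P)=e_{149}(Q,Q)=1 and e_{149}(Q,P)=e_{149}(P,Q)^{-1}, expanding e_{149}(83*P + 73*Q,3*P + 8*Q) leaves e(P,Q)^det(M).
det M = 83*8 - 73*3 = 445 = 147 (mod 149); 147^{-1} = 74 (mod 149).
Miller loop for e_{149} over F_{4562763657821^4}: bits of 149 = 10010101; 7 double steps + 3 add steps, l/v at each.
Miller gives e_{149}(P',Q') = 639704268041 + 2028421905082*t + 2952089247488*t^2 + 1015212881924*t^3 in F_{4562763657821^4}.
Hence e(P,Q) = 263093693100 + 1355305061682*t + 2897134318747*t^2 + 999940544790*t^3 in F_{4562763657821^4}^*.

263093693100 + 1355305061682*t + 2897134318747*t^2 + 999940544790*t^3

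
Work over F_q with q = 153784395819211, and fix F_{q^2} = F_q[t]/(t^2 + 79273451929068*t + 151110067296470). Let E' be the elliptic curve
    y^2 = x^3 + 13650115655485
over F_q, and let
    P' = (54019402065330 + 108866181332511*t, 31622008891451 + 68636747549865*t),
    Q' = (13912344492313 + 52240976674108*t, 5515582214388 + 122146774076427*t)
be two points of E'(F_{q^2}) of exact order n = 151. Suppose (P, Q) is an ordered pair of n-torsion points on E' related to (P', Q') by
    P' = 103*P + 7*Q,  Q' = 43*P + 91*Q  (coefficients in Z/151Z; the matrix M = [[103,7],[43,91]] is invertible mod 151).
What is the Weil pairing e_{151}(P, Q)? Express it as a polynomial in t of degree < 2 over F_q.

105706456852049 + 69142829870501*t

The 151-Weil pairing on E[151] over F_{153784395819211} is alternating-bilinear: e_{151}(P',Q') = e_{151}(P,Q)^det(M).
103*91 - 7*43 = 9072; reduced mod 151: det = 12, inverse 63.
Double-and-add over 10010111: 8-1 doublings, 5-1 additions; each step l_{T,T}/v_{2T} or l_{T,P'}/v at Q'+S for random S.
Result: e(P',Q') = 82273573818145 + 81308999493534*t.
e_{151}(P,Q) = (82273573818145 + 81308999493534*t)^{63} = 105706456852049 + 69142829870501*t.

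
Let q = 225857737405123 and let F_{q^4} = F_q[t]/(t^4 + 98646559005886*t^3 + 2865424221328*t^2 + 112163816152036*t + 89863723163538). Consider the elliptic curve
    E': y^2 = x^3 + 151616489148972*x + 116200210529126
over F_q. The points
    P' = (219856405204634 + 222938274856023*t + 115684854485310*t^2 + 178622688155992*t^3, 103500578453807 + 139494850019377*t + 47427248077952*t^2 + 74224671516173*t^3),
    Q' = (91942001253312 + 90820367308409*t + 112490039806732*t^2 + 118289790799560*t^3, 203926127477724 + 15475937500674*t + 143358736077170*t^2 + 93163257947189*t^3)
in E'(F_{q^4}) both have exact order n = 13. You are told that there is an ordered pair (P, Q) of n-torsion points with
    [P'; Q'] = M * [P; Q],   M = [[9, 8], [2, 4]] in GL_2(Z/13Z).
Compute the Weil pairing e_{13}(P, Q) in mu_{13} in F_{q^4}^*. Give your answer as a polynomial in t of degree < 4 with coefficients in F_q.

Alternating bilinearity on E[13] (values in mu_{13} in F_{225857737405123^4}) gives e(P',Q') = e(P,Q)^det(M).
Hence e(P,Q) = e(P',Q')^{2} where 2 = 7^{-1} mod 13.
Run Miller on y^2=x^3+151616489148972*x+116200210529126 over F_{225857737405123}: ladder 1101 (4 bits); e = f_P(D_Q)/f_Q(D_P).
The quotient is 173491179083360 + 63469144482380*t + 162996859078494*t^2 + 163262059048739*t^3.
Finally e_{13}(P,Q) = 218827465405494 + 107249856837346*t + 53859036887747*t^2 + 201849721151752*t^3.

218827465405494 + 107249856837346*t + 53859036887747*t^2 + 201849721151752*t^3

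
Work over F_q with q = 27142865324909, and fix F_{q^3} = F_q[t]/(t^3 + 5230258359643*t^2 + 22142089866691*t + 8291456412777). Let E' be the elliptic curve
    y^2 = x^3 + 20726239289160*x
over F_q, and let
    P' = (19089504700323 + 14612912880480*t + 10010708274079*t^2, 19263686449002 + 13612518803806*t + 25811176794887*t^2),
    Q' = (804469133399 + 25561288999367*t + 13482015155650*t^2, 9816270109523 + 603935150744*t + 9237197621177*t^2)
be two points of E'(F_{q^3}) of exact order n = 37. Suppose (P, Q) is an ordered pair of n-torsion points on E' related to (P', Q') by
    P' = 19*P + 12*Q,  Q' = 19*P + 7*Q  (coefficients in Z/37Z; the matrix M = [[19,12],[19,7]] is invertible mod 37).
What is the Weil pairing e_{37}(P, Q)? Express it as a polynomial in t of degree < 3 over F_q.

The 37-Weil pairing on E[37] over F_{27142865324909} is alternating-bilinear: e_{37}(P',Q') = e_{37}(P,Q)^det(M).
So e_{37}(P,Q) = e_{37}(P',Q')^{7}, since 16*7 = 1 mod 37.
Build f_{37,P'} and f_{37,Q'} via the 6-bit ladder of 37=100101_2; evaluate at shifted divisors; quotient in F_{27142865324909^3}.
So e_{37}(P',Q') = 13394512272909 + 997602471254*t + 13138545782810*t^2.
Hence e(P,Q) = 17165159478999 + 9857439195078*t + 18408371922471*t^2 in F_{27142865324909^3}^*.

17165159478999 + 9857439195078*t + 18408371922471*t^2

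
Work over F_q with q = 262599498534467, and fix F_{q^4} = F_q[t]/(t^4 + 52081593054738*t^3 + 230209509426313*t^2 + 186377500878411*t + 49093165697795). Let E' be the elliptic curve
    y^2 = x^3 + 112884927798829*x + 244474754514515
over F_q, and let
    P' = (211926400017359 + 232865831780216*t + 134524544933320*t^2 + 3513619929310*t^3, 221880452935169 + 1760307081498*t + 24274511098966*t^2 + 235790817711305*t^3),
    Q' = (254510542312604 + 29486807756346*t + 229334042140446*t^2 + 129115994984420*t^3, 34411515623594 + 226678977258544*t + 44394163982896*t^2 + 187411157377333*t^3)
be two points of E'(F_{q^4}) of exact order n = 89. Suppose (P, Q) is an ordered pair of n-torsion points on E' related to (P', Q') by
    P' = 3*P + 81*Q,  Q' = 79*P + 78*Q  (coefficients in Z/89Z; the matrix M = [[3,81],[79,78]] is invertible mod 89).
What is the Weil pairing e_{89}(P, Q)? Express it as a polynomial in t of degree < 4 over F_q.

Alternating bilinearity on E[89] (values in mu_{89} in F_{262599498534467^4}) gives e(P',Q') = e(P,Q)^det(M).
Hence e(P,Q) = e(P',Q')^{63} where 63 = 65^{-1} mod 89.
Double-and-add over 1011001: 7-1 doublings, 4-1 additions; each step l_{T,T}/v_{2T} or l_{T,P'}/v at Q'+S for random S.
Result: e(P',Q') = 191612384038699 + 160355310255559*t + 229757227449671*t^2 + 131286121767957*t^3.
(191612384038699 + 160355310255559*t + 229757227449671*t^2 + 131286121767957*t^3)^{63} mod (262599498534467,f) = 75971528554558 + 47072170729347*t + 258290432928567*t^2 + 47750225390839*t^3.

75971528554558 + 47072170729347*t + 258290432928567*t^2 + 47750225390839*t^3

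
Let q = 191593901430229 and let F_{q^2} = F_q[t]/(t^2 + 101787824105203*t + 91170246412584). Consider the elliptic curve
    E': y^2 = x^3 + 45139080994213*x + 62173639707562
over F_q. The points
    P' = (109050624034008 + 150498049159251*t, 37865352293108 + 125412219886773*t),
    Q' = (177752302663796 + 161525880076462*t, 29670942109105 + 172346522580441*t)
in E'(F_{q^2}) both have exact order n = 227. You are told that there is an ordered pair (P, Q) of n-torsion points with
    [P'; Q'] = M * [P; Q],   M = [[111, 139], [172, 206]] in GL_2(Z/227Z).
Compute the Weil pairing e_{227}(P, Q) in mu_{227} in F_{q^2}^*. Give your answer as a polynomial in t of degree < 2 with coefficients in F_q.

e_{227} is bilinear + alternating on E[227], so e_{227}(111*P + 139*Q, 172*P + 206*Q) = e_{227}(P,Q)^(111*206-139*172).
det(M) mod 227 = 93; its inverse in (Z/227)^* is 83 (check: 93*83 mod 227 = 1).
Double-and-add over 11100011: 8-1 doublings, 5-1 additions; each step l_{T,T}/v_{2T} or l_{T,P'}/v at Q'+S for random S.
Result: e(P',Q') = 104003383910026 + 25369231169873*t.
Raise to 83: e(P,Q) = 149620735845596 + 87996747988831*t in mu_{227}.

149620735845596 + 87996747988831*t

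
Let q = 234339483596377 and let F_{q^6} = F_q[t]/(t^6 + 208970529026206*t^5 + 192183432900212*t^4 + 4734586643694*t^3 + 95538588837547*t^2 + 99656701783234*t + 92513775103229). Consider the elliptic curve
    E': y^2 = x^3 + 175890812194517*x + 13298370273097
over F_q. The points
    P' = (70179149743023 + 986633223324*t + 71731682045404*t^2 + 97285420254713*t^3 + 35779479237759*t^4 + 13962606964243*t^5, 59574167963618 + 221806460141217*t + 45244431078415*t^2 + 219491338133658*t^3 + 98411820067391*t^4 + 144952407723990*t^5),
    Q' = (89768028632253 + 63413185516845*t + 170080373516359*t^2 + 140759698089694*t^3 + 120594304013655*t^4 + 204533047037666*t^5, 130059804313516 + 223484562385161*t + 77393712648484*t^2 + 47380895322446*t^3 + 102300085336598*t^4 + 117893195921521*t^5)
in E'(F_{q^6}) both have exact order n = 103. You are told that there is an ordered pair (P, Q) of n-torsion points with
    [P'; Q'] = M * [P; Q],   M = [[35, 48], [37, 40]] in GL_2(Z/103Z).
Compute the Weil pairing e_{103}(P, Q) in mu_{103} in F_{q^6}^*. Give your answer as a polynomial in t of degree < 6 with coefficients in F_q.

99612397447236 + 63319660659969*t + 116252516144623*t^2 + 230501221090609*t^3 + 219347684741600*t^4 + 127159149456639*t^5

e_{103}(aP+bQ,cP+dQ) = e_{103}(P,Q)^(ad-bc); with (a,b,c,d)=(35,48,37,40) this gives the det-103 law.
Hence e(P,Q) = e(P',Q')^{83} where 83 = 36^{-1} mod 103.
Double-and-add over 1100111: 7-1 doublings, 5-1 additions; each step l_{T,T}/v_{2T} or l_{T,P'}/v at Q'+S for random S.
f_P(D_Q)/f_Q(D_P) = 134242412166437 + 188069792966653*t + 209243124765982*t^2 + 24284137422481*t^3 + 12849474707318*t^4 + 19864030179652*t^5.
Finally e_{103}(P,Q) = 99612397447236 + 63319660659969*t + 116252516144623*t^2 + 230501221090609*t^3 + 219347684741600*t^4 + 127159149456639*t^5.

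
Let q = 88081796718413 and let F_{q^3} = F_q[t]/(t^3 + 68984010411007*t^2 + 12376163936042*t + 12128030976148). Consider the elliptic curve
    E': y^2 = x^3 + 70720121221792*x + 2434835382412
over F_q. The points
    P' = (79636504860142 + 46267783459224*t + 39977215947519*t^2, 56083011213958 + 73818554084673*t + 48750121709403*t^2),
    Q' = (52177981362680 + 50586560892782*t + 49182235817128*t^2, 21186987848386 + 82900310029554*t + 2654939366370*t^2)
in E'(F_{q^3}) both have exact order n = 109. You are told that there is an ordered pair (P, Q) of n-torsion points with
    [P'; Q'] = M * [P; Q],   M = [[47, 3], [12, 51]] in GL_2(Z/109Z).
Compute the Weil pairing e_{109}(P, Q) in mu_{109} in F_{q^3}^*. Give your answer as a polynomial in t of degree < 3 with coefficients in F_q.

e_{109}(aP+bQ,cP+dQ) = e_{109}(P,Q)^(ad-bc); with (a,b,c,d)=(47,3,12,51) this gives the det-109 law.
det M = 47*51 - 3*12 = 2361 = 72 (mod 109); 72^{-1} = 53 (mod 109).
Build f_{109,P'} and f_{109,Q'} via the 7-bit ladder of 109=1101101_2; evaluate at shifted divisors; quotient in F_{88081796718413^3}.
The quotient is 75868180613471 + 54437552200220*t + 47921702732277*t^2.
Thus e_{109}(P,Q) = 1138458471464 + 27875274405395*t + 807538198040*t^2.

1138458471464 + 27875274405395*t + 807538198040*t^2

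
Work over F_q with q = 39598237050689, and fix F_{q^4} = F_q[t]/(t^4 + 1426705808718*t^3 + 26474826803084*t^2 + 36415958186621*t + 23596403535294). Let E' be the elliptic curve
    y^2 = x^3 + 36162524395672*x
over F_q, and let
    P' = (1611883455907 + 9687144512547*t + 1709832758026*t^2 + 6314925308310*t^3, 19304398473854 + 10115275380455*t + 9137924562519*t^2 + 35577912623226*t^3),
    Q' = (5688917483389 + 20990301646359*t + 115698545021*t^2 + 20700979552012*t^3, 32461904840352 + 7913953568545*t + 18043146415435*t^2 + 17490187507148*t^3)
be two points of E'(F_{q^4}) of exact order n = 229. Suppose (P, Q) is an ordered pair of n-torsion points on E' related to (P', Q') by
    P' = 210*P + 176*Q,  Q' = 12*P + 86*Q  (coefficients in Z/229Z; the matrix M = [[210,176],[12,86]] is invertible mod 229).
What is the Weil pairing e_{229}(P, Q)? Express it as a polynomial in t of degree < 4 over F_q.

33525391906330 + 32851745508070*t + 35387651928164*t^2 + 2793119514345*t^3

e_{229} is bilinear + alternating on E[229], so e_{229}(210*P + 176*Q, 12*P + 86*Q) = e_{229}(P,Q)^(210*86-176*12).
det M = 210*86 - 176*12 = 15948 = 147 (mod 229); 147^{-1} = 148 (mod 229).
Run Miller on y^2=x^3+36162524395672*x over F_{39598237050689}: ladder 11100101 (8 bits); e = f_P(D_Q)/f_Q(D_P).
The quotient is 3905369187900 + 30444187863816*t + 8913752032944*t^2 + 36493167900774*t^3.
Raise to 148: e(P,Q) = 33525391906330 + 32851745508070*t + 35387651928164*t^2 + 2793119514345*t^3 in mu_{229}.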